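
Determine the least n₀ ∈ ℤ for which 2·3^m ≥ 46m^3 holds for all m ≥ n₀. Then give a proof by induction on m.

n₀ = 9

At m = 8: 13122 < 23552, so the inequality fails and n₀ ≥ 9. We prove 2·3^m ≥ 46m^3 for all m ≥ 9.
Base case (m = 9): 2·3^m = 39366 and 46m^3 = 33534, so 39366 ≥ 33534.
Inductive step: suppose the statement holds for some p ≥ 9, so 2·3^p ≥ 46p^3.
Then 2·3^(p + 1) = 3·(2·3^p) ≥ 3·(46p^3).
Also, for p ≥ 9 we have 3·(46p^3) ≥ 46(p+1)^3, since 3 ≥ (1 + 1/p)^3 for all p ≥ 9.
Combining, 2·3^(p + 1) ≥ 46(p+1)^3.
Hence, by induction on m, the claim holds for every m ≥ 9.
Hence the smallest such n₀ is 9.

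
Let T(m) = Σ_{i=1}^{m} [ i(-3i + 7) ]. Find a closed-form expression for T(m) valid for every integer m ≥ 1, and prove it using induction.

T(m) = -m(m - 3)(m + 1)

We claim T(m) = -m(m - 3)(m + 1) for all m ≥ 1.
Base step (m = 1): T(1) = 4, and the closed form gives 4. They agree.
For the inductive step, assume it holds for an arbitrary i ≥ 1, so T(i) = i(-i^2 + 2i + 3).
Then T(i+1) = T(i) + (-3i^2 + i + 4) = (i(-i^2 + 2i + 3)) + (-3i^2 + i + 4).
Simplifying, T(i+1) = -(i - 2)(i + 1)(i + 2) = -(i+1)((i+1) - 3)((i+1) + 1),
which is the closed form with m = i+1.
This completes the induction.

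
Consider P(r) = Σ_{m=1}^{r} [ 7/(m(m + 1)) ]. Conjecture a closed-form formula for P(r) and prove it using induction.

P(r) = 7r/(r + 1)

We claim P(r) = 7r/(r + 1) for all r ≥ 1.
When r = 1: P(1) = 7/2, and the closed form gives 7/2. They agree.
Inductive step: assume the claim holds for r = m, so P(m) = 7m/(m + 1).
Then P(m+1) = P(m) + (7/((m + 1)(m + 2))) = (7m/(m + 1)) + (7/((m + 1)(m + 2))).
Simplifying, P(m+1) = 7(m + 1)/(m + 2) = 7(m+1)/((m+1) + 1),
which is the closed form with r = m+1.
This completes the induction.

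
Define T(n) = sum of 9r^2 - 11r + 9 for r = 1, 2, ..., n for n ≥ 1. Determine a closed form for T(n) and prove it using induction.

T(n) = n(3n^2 - n + 5)

We claim T(n) = n(3n^2 - n + 5) for all n ≥ 1.
For the base case n = 1: T(1) = 7, and the closed form gives 7. They agree.
Suppose the result is true for n = r, so T(r) = r(3r^2 - r + 5).
Then T(r+1) = T(r) + (9r^2 + 7r + 7) = (r(3r^2 - r + 5)) + (9r^2 + 7r + 7).
Simplifying, T(r+1) = (r + 1)(3r^2 + 5r + 7) = (r+1)(3(r+1)^2 - (r+1) + 5),
which is the closed form with n = r+1.
By induction, the statement is established for all n ≥ 1.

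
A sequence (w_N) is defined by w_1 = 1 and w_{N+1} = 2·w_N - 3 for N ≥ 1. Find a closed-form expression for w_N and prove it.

Computing the first terms: w_1 = 1, w_2 = -1, w_3 = -5. This suggests w_N = -2^N + 3.
For the base case N = 1: the formula gives 1 = 1 = w_1.
Inductive step: suppose the statement holds for some m ≥ 1, so w_m = -2^m + 3.
Then w_{m+1} = 2·w_m - 3 = 2·(-2^m + 3) - 3 = -2^(m + 1) + 3,
which is the claimed formula at N = m+1.
Hence, by induction on N, the claim holds for every N ≥ 1.

w_N = -2^N + 3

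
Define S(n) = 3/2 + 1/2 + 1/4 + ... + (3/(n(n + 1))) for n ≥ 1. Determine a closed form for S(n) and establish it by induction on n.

We claim S(n) = 3n/(n + 1) for all n ≥ 1.
Base case (n = 1): S(1) = 3/2, and the closed form gives 3/2. They agree.
For the inductive step, assume it holds for an arbitrary k ≥ 1, so S(k) = 3k/(k + 1).
Then S(k+1) = S(k) + (3/((k + 1)(k + 2))) = (3k/(k + 1)) + (3/((k + 1)(k + 2))).
Simplifying, S(k+1) = 3(k + 1)/(k + 2) = 3(k+1)/((k+1) + 1),
which is the closed form with n = k+1.
By induction, the statement is established for all n ≥ 1.

S(n) = 3n/(n + 1)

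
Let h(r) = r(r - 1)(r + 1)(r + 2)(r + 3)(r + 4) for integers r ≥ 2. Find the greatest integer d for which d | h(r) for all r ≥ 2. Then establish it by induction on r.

d = 720

Computing the first values: h(2) = 720 and h(3) = 5040; gcd(720, 5040) = 720, so d ≤ 720.
We prove 720 | r(r - 1)(r + 1)(r + 2)(r + 3)(r + 4) for all r ≥ 2 by induction on r.
Base case (r = 2): h(2) = 720 = 720·(1), so 720 | h(2).
Inductive step: suppose the statement holds for some j ≥ 2, i.e. 720 | h(j). Then
h(j+1) − h(j) = j·(j+1)·(j+2)·(j+3)·(j+4)·(j+5) − (j-1)·j·(j+1)·(j+2)·(j+3)·(j+4) = j·(j+1)·(j+2)·(j+3)·(j+4)·[(j+5) − (j-1)] = 6·j·(j+1)·(j+2)·(j+3)·(j+4). The product of 5 consecutive integers is divisible by (5)! = 120, so h(j+1) − h(j) is divisible by 6·120 = 720. By the inductive hypothesis 720 | h(j), hence 720 | h(j+1).
By induction, the statement is established for all r ≥ 2.
Therefore the largest such d is 720.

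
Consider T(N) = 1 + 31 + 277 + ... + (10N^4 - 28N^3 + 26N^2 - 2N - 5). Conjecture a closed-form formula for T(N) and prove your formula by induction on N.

T(N) = N(2N^4 - 2N^3 - 2N^2 + 5N - 2)

We claim T(N) = N(2N^4 - 2N^3 - 2N^2 + 5N - 2) for all N ≥ 1.
For the base case N = 1: T(1) = 1, and the closed form gives 1. They agree.
Inductive step: suppose the statement holds for some p ≥ 1, so T(p) = p(2p^4 - 2p^3 - 2p^2 + 5p - 2).
Then T(p+1) = T(p) + (10p^4 + 12p^3 + 2p^2 + 6p + 1) = (p(2p^4 - 2p^3 - 2p^2 + 5p - 2)) + (10p^4 + 12p^3 + 2p^2 + 6p + 1).
Simplifying, T(p+1) = (p + 1)(2p^4 + 6p^3 + 4p^2 + 3p + 1) = (p+1)(2(p+1)^4 - 2(p+1)^3 - 2(p+1)^2 + 5(p+1) - 2),
which is the closed form with N = p+1.
By induction, the statement is established for all N ≥ 1.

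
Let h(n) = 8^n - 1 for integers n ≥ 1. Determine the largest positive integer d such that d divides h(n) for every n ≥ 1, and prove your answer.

d = 7

Computing the first values: h(1) = 7 and h(2) = 63; gcd(7, 63) = 7, so d ≤ 7.
We prove 7 | 8^n - 1 for all n ≥ 1 by induction on n.
Base case (n = 1): h(1) = 7 = 7·(1), so 7 | h(1).
Inductive step: assume the claim holds for n = m, i.e. 7 | h(m). Then
8^{m+1} − 1^{m+1} = 8·8^m − 1·1^m = 8·(8^m − 1^m) + (7)·1^m. The first term is divisible by 7 by the inductive hypothesis, and the second term (7)·1^m is divisible by 7 since 7 | 7. Hence 7 | h(m+1).
By induction, the statement is established for all n ≥ 1.
Therefore the largest such d is 7.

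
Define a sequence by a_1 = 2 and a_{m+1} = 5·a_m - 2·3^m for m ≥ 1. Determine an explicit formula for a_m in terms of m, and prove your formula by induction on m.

a_m = 3^m - 5^(m - 1)

Computing the first terms: a_1 = 2, a_2 = 4, a_3 = 2. This suggests a_m = 3^m - 5^(m - 1).
For the base case m = 1: the formula gives 2 = 2 = a_1.
Suppose the result is true for m = r, so a_r = 3^r - 5^(r - 1).
Then a_{r+1} = 5·a_r - 2·3^r = 5·(3^r - 5^(r - 1)) - 2·3^r = 3^(r + 1) - 5^r = 3^(r+1) - 5^((r+1) - 1),
which is the claimed formula at m = r+1.
By induction, the statement is established for all m ≥ 1.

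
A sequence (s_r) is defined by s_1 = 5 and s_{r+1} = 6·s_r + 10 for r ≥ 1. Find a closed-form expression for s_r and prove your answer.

s_r = 7·6^(r - 1) - 2

Computing the first terms: s_1 = 5, s_2 = 40, s_3 = 250. This suggests s_r = 7·6^(r - 1) - 2.
Base step (r = 1): the formula gives 5 = 5 = s_1.
Inductive step: assume the claim holds for r = p, so s_p = 7·6^(p - 1) - 2.
Then s_{p+1} = 6·s_p + 10 = 6·(7·6^(p - 1) - 2) + 10 = 7·6^p - 2 = 7·6^((p+1) - 1) - 2,
which is the claimed formula at r = p+1.
Hence, by induction on r, the claim holds for every r ≥ 1.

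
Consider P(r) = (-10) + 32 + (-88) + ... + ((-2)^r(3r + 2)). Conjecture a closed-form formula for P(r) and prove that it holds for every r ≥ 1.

We claim P(r) = 2(-2)^r(r + 1) - 2 for all r ≥ 1.
Base step (r = 1): P(1) = -10, and the closed form gives -10. They agree.
Inductive step: assume the claim holds for r = i, so P(i) = 2(-2)^i(i + 1) - 2.
Then P(i+1) = P(i) + ((-2)^(i + 1)(3i + 5)) = (2(-2)^i(i + 1) - 2) + ((-2)^(i + 1)(3i + 5)).
Simplifying, P(i+1) = -4(-2)^i·i - 8(-2)^i - 2 = 2(-2)^(i+1)((i+1) + 1) - 2,
which is the closed form with r = i+1.
By the principle of mathematical induction, the result holds for all r ≥ 1.

P(r) = 2(-2)^r(r + 1) - 2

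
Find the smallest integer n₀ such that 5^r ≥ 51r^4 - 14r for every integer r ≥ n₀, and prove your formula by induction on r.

n₀ = 8

At r = 7: 78125 < 122353, so the inequality fails and n₀ ≥ 8. We prove 5^r ≥ 51r^4 - 14r for all r ≥ 8.
For the base case r = 8: 5^r = 390625 and 51r^4 - 14r = 208784, so 390625 ≥ 208784.
Inductive step: suppose the statement holds for some i ≥ 8, so 5^i ≥ 51i^4 - 14i.
Then 5^(i + 1) = 5·(5^i) ≥ 5·(51i^4 - 14i).
Also, for i ≥ 8 we have 5·(51i^4 - 14i) ≥ 51(i+1)^4 - 14(i+1), since 5·(51i^4 - 14i) − (51(i+1)^4 - 14(i+1)) = 204i^4 - 204i^3 - 306i^2 - 260i - 37, which is nonnegative for all i ≥ 8.
Combining, 5^(i + 1) ≥ 51(i+1)^4 - 14(i+1).
Hence, by induction on r, the claim holds for every r ≥ 8.
Hence the smallest such n₀ is 8.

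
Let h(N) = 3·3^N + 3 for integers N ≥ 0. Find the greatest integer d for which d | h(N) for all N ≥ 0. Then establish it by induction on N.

Computing the first values: h(0) = 6 and h(1) = 12; gcd(6, 12) = 6, so d ≤ 6.
We prove 6 | 3·3^N + 3 for all N ≥ 0 by induction on N.
Base case (N = 0): h(0) = 6 = 6·(1), so 6 | h(0).
For the inductive step, assume it holds for an arbitrary m ≥ 0, i.e. 6 | h(m). Then
h(m+1) = 3·3^(m+1) + 3 = 3·(3·3^m + 3) - 6 = 3·h(m) - 6. The first term is divisible by 6 by the inductive hypothesis, and -6 is divisible by 6. Hence 6 | h(m+1).
By induction, the statement is established for all N ≥ 0.
Therefore the largest such d is 6.

d = 6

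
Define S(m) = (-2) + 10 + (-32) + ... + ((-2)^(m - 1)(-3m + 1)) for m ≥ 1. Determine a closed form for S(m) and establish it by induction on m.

We claim S(m) = (-2)^m·m for all m ≥ 1.
Base case (m = 1): S(1) = -2, and the closed form gives -2. They agree.
For the inductive step, assume it holds for an arbitrary r ≥ 1, so S(r) = (-2)^r·r.
Then S(r+1) = S(r) + ((-2)^r(-3r - 2)) = ((-2)^r·r) + ((-2)^r(-3r - 2)).
Simplifying, S(r+1) = (-2)^(r + 1)(r + 1) = (-2)^(r+1)·(r+1),
which is the closed form with m = r+1.
By induction, the statement is established for all m ≥ 1.

S(m) = (-2)^m·m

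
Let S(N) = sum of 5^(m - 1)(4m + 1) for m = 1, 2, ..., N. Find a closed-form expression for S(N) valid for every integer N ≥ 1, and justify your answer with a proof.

S(N) = 5^N·N

We claim S(N) = 5^N·N for all N ≥ 1.
Base case (N = 1): S(1) = 5, and the closed form gives 5. They agree.
For the inductive step, assume it holds for an arbitrary m ≥ 1, so S(m) = 5^m·m.
Then S(m+1) = S(m) + (5^m(4m + 5)) = (5^m·m) + (5^m(4m + 5)).
Simplifying, S(m+1) = 5^(m + 1)(m + 1) = 5^(m+1)·(m+1),
which is the closed form with N = m+1.
By the principle of mathematical induction, the result holds for all N ≥ 1.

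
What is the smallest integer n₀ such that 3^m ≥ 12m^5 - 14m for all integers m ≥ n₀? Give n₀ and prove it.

n₀ = 15

At m = 14: 4782969 < 6453692, so the inequality fails and n₀ ≥ 15. We prove 3^m ≥ 12m^5 - 14m for all m ≥ 15.
When m = 15: 3^m = 14348907 and 12m^5 - 14m = 9112290, so 14348907 ≥ 9112290.
Inductive step: assume the claim holds for m = k, so 3^k ≥ 12k^5 - 14k.
Then 3^(k + 1) = 3·(3^k) ≥ 3·(12k^5 - 14k).
Also, for k ≥ 15 we have 3·(12k^5 - 14k) ≥ 12(k+1)^5 - 14(k+1), since 3·(12k^5 - 14k) − (12(k+1)^5 - 14(k+1)) = 24k^5 - 60k^4 - 120k^3 - 120k^2 - 88k + 2, which is nonnegative for all k ≥ 15.
Combining, 3^(k + 1) ≥ 12(k+1)^5 - 14(k+1).
By the principle of mathematical induction, the result holds for all m ≥ 15.
Hence the smallest such n₀ is 15.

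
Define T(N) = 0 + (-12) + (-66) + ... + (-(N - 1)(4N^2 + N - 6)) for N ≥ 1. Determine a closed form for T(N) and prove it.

T(N) = -N(N - 1)(N^2 + 2N - 2)

We claim T(N) = -N(N - 1)(N^2 + 2N - 2) for all N ≥ 1.
Base case (N = 1): T(1) = 0, and the closed form gives 0. They agree.
Inductive step: suppose the statement holds for some p ≥ 1, so T(p) = p(-p^3 - p^2 + 4p - 2).
Then T(p+1) = T(p) + (p(-4p^2 - 9p + 1)) = (p(-p^3 - p^2 + 4p - 2)) + (p(-4p^2 - 9p + 1)).
Simplifying, T(p+1) = -p(p + 1)(p^2 + 4p + 1) = -(p+1)((p+1) - 1)((p+1)^2 + 2(p+1) - 2),
which is the closed form with N = p+1.
Hence, by induction on N, the claim holds for every N ≥ 1.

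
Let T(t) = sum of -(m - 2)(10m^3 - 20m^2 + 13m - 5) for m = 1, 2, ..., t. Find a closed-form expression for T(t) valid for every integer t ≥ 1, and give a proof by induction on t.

T(t) = -t(2t - 3)(t^3 - t^2 - t - 1)

We claim T(t) = -t(2t - 3)(t^3 - t^2 - t - 1) for all t ≥ 1.
For the base case t = 1: T(1) = -2, and the closed form gives -2. They agree.
Inductive step: assume the claim holds for t = m, so T(m) = m(-2m^4 + 5m^3 - m^2 - m - 3).
Then T(m+1) = T(m) + (-10m^4 + 7m^2 + 5m - 2) = (m(-2m^4 + 5m^3 - m^2 - m - 3)) + (-10m^4 + 7m^2 + 5m - 2).
Simplifying, T(m+1) = -(m + 1)(2m - 1)(m^3 + 2m^2 - 2) = -(m+1)(2(m+1) - 3)((m+1)^3 - (m+1)^2 - (m+1) - 1),
which is the closed form with t = m+1.
By induction, the statement is established for all t ≥ 1.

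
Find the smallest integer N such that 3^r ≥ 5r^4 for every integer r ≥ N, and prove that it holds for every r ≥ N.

At r = 9: 19683 < 32805, so the inequality fails and N ≥ 10. We prove 3^r ≥ 5r^4 for all r ≥ 10.
For the base case r = 10: 3^r = 59049 and 5r^4 = 50000, so 59049 ≥ 50000.
Suppose the result is true for r = p, so 3^p ≥ 5p^4.
Then 3^(p + 1) = 3·(3^p) ≥ 3·(5p^4).
Also, for p ≥ 10 we have 3·(5p^4) ≥ 5(p+1)^4, since 3 ≥ (1 + 1/p)^4 for all p ≥ 10.
Combining, 3^(p + 1) ≥ 5(p+1)^4.
By the principle of mathematical induction, the result holds for all r ≥ 10.
Hence the smallest such N is 10.

N = 10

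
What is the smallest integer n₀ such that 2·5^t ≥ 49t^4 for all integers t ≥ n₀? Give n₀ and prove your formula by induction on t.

At t = 6: 31250 < 63504, so the inequality fails and n₀ ≥ 7. We prove 2·5^t ≥ 49t^4 for all t ≥ 7.
Base step (t = 7): 2·5^t = 156250 and 49t^4 = 117649, so 156250 ≥ 117649.
For the inductive step, assume it holds for an arbitrary r ≥ 7, so 2·5^r ≥ 49r^4.
Then 2·5^(r + 1) = 5·(2·5^r) ≥ 5·(49r^4).
Also, for r ≥ 7 we have 5·(49r^4) ≥ 49(r+1)^4, since 5 ≥ (1 + 1/r)^4 for all r ≥ 7.
Combining, 2·5^(r + 1) ≥ 49(r+1)^4.
By the principle of mathematical induction, the result holds for all t ≥ 7.
Hence the smallest such n₀ is 7.

n₀ = 7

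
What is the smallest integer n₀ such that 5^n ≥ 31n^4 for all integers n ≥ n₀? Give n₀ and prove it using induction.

At n = 6: 15625 < 40176, so the inequality fails and n₀ ≥ 7. We prove 5^n ≥ 31n^4 for all n ≥ 7.
When n = 7: 5^n = 78125 and 31n^4 = 74431, so 78125 ≥ 74431.
Inductive step: suppose the statement holds for some r ≥ 7, so 5^r ≥ 31r^4.
Then 5^(r + 1) = 5·(5^r) ≥ 5·(31r^4).
Also, for r ≥ 7 we have 5·(31r^4) ≥ 31(r+1)^4, since 5 ≥ (1 + 1/r)^4 for all r ≥ 7.
Combining, 5^(r + 1) ≥ 31(r+1)^4.
This completes the induction.
Hence the smallest such n₀ is 7.

n₀ = 7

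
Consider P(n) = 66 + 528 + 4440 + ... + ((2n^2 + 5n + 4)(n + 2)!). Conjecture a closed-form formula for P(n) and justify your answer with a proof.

We claim P(n) = (2n + 1)(n + 3)! - 6 for all n ≥ 1.
Base step (n = 1): P(1) = 66, and the closed form gives 66. They agree.
Suppose the result is true for n = i, so P(i) = (2i + 1)(i + 3)! - 6.
Then P(i+1) = P(i) + ((2i^2 + 9i + 11)(i + 3)!) = ((2i + 1)(i + 3)! - 6) + ((2i^2 + 9i + 11)(i + 3)!).
Simplifying, P(i+1) = (2(i+1) + 1)((i+1) + 3)! - 6,
which is the closed form with n = i+1.
Hence, by induction on n, the claim holds for every n ≥ 1.

P(n) = (2n + 1)(n + 3)! - 6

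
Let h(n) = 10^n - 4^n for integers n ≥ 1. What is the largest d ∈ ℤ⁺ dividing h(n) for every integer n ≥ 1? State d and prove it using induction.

d = 6

Computing the first values: h(1) = 6 and h(2) = 84; gcd(6, 84) = 6, so d ≤ 6.
We prove 6 | 10^n - 4^n for all n ≥ 1 by induction on n.
Base case (n = 1): h(1) = 6 = 6·(1), so 6 | h(1).
Inductive step: assume the claim holds for n = p, i.e. 6 | h(p). Then
10^{p+1} − 4^{p+1} = 10·10^p − 4·4^p = 10·(10^p − 4^p) + (6)·4^p. The first term is divisible by 6 by the inductive hypothesis, and the second term (6)·4^p is divisible by 6 since 6 | 6. Hence 6 | h(p+1).
By the principle of mathematical induction, the result holds for all n ≥ 1.
Therefore the largest such d is 6.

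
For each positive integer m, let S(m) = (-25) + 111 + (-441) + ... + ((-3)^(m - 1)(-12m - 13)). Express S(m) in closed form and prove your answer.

We claim S(m) = (-3)^m(3m + 4) - 4 for all m ≥ 1.
Base case (m = 1): S(1) = -25, and the closed form gives -25. They agree.
For the inductive step, assume it holds for an arbitrary i ≥ 1, so S(i) = (-3)^i(3i + 4) - 4.
Then S(i+1) = S(i) + ((-3)^i(-12i - 25)) = ((-3)^i(3i + 4) - 4) + ((-3)^i(-12i - 25)).
Simplifying, S(i+1) = -9(-3)^i·i - 21(-3)^i - 4 = (-3)^(i+1)(3(i+1) + 4) - 4,
which is the closed form with m = i+1.
By induction, the statement is established for all m ≥ 1.

S(m) = (-3)^m(3m + 4) - 4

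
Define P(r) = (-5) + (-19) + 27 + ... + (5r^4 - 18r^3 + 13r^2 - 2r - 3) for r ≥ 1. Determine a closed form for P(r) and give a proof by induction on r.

P(r) = r(r^4 - 2r^3 - 3r^2 + r - 2)

We claim P(r) = r(r^4 - 2r^3 - 3r^2 + r - 2) for all r ≥ 1.
Base case (r = 1): P(1) = -5, and the closed form gives -5. They agree.
Inductive step: suppose the statement holds for some j ≥ 1, so P(j) = j(j^4 - 2j^3 - 3j^2 + j - 2).
Then P(j+1) = P(j) + (5j^4 + 2j^3 - 11j^2 - 10j - 5) = (j(j^4 - 2j^3 - 3j^2 + j - 2)) + (5j^4 + 2j^3 - 11j^2 - 10j - 5).
Simplifying, P(j+1) = (j + 1)(j^4 + 2j^3 - 3j^2 - 7j - 5) = (j+1)((j+1)^4 - 2(j+1)^3 - 3(j+1)^2 + (j+1) - 2),
which is the closed form with r = j+1.
Hence, by induction on r, the claim holds for every r ≥ 1.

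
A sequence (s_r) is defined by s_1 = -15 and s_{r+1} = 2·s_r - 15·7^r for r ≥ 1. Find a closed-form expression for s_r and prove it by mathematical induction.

s_r = 3·2^r - 3·7^r

Computing the first terms: s_1 = -15, s_2 = -135, s_3 = -1005. This suggests s_r = 3·2^r - 3·7^r.
When r = 1: the formula gives -15 = -15 = s_1.
Inductive step: suppose the statement holds for some m ≥ 1, so s_m = 3·2^m - 3·7^m.
Then s_{m+1} = 2·s_m - 15·7^m = 2·(3·2^m - 3·7^m) - 15·7^m = 3·2^(m + 1) - 3·7^(m + 1),
which is the claimed formula at r = m+1.
By the principle of mathematical induction, the result holds for all r ≥ 1.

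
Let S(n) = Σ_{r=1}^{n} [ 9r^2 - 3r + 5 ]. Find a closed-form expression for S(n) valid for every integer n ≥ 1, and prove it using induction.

S(n) = n(3n^2 + 3n + 5)

We claim S(n) = n(3n^2 + 3n + 5) for all n ≥ 1.
When n = 1: S(1) = 11, and the closed form gives 11. They agree.
Inductive step: suppose the statement holds for some r ≥ 1, so S(r) = r(3r^2 + 3r + 5).
Then S(r+1) = S(r) + (9r^2 + 15r + 11) = (r(3r^2 + 3r + 5)) + (9r^2 + 15r + 11).
Simplifying, S(r+1) = (r + 1)(3r^2 + 9r + 11) = (r+1)(3(r+1)^2 + 3(r+1) + 5),
which is the closed form with n = r+1.
This completes the induction.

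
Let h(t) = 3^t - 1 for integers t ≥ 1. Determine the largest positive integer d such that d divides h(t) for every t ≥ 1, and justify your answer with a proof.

Computing the first values: h(1) = 2 and h(2) = 8; gcd(2, 8) = 2, so d ≤ 2.
We prove 2 | 3^t - 1 for all t ≥ 1 by induction on t.
Base case (t = 1): h(1) = 2 = 2·(1), so 2 | h(1).
Inductive step: assume the claim holds for t = m, i.e. 2 | h(m). Then
3^{m+1} − 1^{m+1} = 3·3^m − 1·1^m = 3·(3^m − 1^m) + (2)·1^m. The first term is divisible by 2 by the inductive hypothesis, and the second term (2)·1^m is divisible by 2 since 2 | 2. Hence 2 | h(m+1).
By induction, the statement is established for all t ≥ 1.
Therefore the largest such d is 2.

d = 2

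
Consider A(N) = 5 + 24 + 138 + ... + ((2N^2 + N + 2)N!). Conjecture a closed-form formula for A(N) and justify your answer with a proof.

A(N) = (2N + 1)(N + 1)! - 1

We claim A(N) = (2N + 1)(N + 1)! - 1 for all N ≥ 1.
Base case (N = 1): A(1) = 5, and the closed form gives 5. They agree.
Inductive step: assume the claim holds for N = j, so A(j) = (2j + 1)(j + 1)! - 1.
Then A(j+1) = A(j) + ((2j^2 + 5j + 5)(j + 1)!) = ((2j + 1)(j + 1)! - 1) + ((2j^2 + 5j + 5)(j + 1)!).
Simplifying, A(j+1) = (2(j+1) + 1)((j+1) + 1)! - 1,
which is the closed form with N = j+1.
By the principle of mathematical induction, the result holds for all N ≥ 1.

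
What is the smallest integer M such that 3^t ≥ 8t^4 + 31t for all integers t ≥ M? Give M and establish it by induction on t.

M = 11

At t = 10: 59049 < 80310, so the inequality fails and M ≥ 11. We prove 3^t ≥ 8t^4 + 31t for all t ≥ 11.
Base case (t = 11): 3^t = 177147 and 8t^4 + 31t = 117469, so 177147 ≥ 117469.
Inductive step: suppose the statement holds for some j ≥ 11, so 3^j ≥ 8j^4 + 31j.
Then 3^(j + 1) = 3·(3^j) ≥ 3·(8j^4 + 31j).
Also, for j ≥ 11 we have 3·(8j^4 + 31j) ≥ 8(j+1)^4 + 31(j+1), since 3·(8j^4 + 31j) − (8(j+1)^4 + 31(j+1)) = 16j^4 - 32j^3 - 48j^2 + 30j - 39, which is nonnegative for all j ≥ 11.
Combining, 3^(j + 1) ≥ 8(j+1)^4 + 31(j+1).
Hence, by induction on t, the claim holds for every t ≥ 11.
Hence the smallest such M is 11.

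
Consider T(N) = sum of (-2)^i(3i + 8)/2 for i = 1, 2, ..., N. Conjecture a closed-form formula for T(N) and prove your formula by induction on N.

We claim T(N) = (-2)^N(N + 3) - 3 for all N ≥ 1.
Base case (N = 1): T(1) = -11, and the closed form gives -11. They agree.
Inductive step: suppose the statement holds for some i ≥ 1, so T(i) = (-2)^i(i + 3) - 3.
Then T(i+1) = T(i) + ((-2)^i(-3i - 11)) = ((-2)^i(i + 3) - 3) + ((-2)^i(-3i - 11)).
Simplifying, T(i+1) = -2(-2)^i·i - 8(-2)^i - 3 = (-2)^(i+1)((i+1) + 3) - 3,
which is the closed form with N = i+1.
Hence, by induction on N, the claim holds for every N ≥ 1.

T(N) = (-2)^N(N + 3) - 3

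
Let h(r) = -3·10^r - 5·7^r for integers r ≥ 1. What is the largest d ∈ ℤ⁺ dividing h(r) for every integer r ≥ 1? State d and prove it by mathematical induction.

d = 5

Computing the first values: h(1) = -65 and h(2) = -545; gcd(-65, -545) = 5, so d ≤ 5.
We prove 5 | -3·10^r - 5·7^r for all r ≥ 1 by induction on r.
Base step (r = 1): h(1) = -65 = 5·(-13), so 5 | h(1).
Inductive step: assume the claim holds for r = j, i.e. 5 | h(j). Then
h(j+1) − 10·h(j) = (-3·10^(j+1) - 5·7^(j+1)) − 10·(-3·10^j - 5·7^j) = (-5)·7^j·(7 − 10) = (15)·7^j. Since 5 | h(j) by the inductive hypothesis, 5 | 10·h(j); and 5 | 15 since 15 = 5·3. Therefore 5 | h(j+1).
By induction, the statement is established for all r ≥ 1.
Therefore the largest such d is 5.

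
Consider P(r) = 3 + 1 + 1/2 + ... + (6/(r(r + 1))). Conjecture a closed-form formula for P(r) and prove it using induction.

We claim P(r) = 6r/(r + 1) for all r ≥ 1.
For the base case r = 1: P(1) = 3, and the closed form gives 3. They agree.
Inductive step: suppose the statement holds for some m ≥ 1, so P(m) = 6m/(m + 1).
Then P(m+1) = P(m) + (6/((m + 1)(m + 2))) = (6m/(m + 1)) + (6/((m + 1)(m + 2))).
Simplifying, P(m+1) = 6(m + 1)/(m + 2) = 6(m+1)/((m+1) + 1),
which is the closed form with r = m+1.
Hence, by induction on r, the claim holds for every r ≥ 1.

P(r) = 6r/(r + 1)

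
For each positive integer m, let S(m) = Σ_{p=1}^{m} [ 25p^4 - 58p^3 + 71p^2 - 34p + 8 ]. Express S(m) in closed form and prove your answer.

We claim S(m) = m(5m^4 - 2m^3 + 3m^2 + 4m + 2) for all m ≥ 1.
For the base case m = 1: S(1) = 12, and the closed form gives 12. They agree.
Inductive step: assume the claim holds for m = p, so S(p) = p(5p^4 - 2p^3 + 3p^2 + 4p + 2).
Then S(p+1) = S(p) + (25p^4 + 42p^3 + 47p^2 + 34p + 12) = (p(5p^4 - 2p^3 + 3p^2 + 4p + 2)) + (25p^4 + 42p^3 + 47p^2 + 34p + 12).
Simplifying, S(p+1) = (p + 1)(5p^4 + 18p^3 + 27p^2 + 24p + 12) = (p+1)(5(p+1)^4 - 2(p+1)^3 + 3(p+1)^2 + 4(p+1) + 2),
which is the closed form with m = p+1.
This completes the induction.

S(m) = m(5m^4 - 2m^3 + 3m^2 + 4m + 2)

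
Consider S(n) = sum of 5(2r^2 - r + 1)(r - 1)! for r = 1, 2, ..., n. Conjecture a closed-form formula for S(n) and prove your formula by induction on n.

S(n) = (10n + 5)n! - 5

We claim S(n) = (10n + 5)n! - 5 for all n ≥ 1.
When n = 1: S(1) = 10, and the closed form gives 10. They agree.
Suppose the result is true for n = r, so S(r) = (10r + 5)r! - 5.
Then S(r+1) = S(r) + (5(2r^2 + 3r + 2)r!) = ((10r + 5)r! - 5) + (5(2r^2 + 3r + 2)r!).
Simplifying, S(r+1) = (10(r+1) + 5)(r+1)! - 5,
which is the closed form with n = r+1.
Hence, by induction on n, the claim holds for every n ≥ 1.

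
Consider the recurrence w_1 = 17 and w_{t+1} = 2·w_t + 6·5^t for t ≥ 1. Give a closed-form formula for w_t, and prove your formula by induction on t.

Computing the first terms: w_1 = 17, w_2 = 64, w_3 = 278. This suggests w_t = 7·2^(t - 1) + 2·5^t.
Base step (t = 1): the formula gives 17 = 17 = w_1.
For the inductive step, assume it holds for an arbitrary i ≥ 1, so w_i = 7·2^(i - 1) + 2·5^i.
Then w_{i+1} = 2·w_i + 6·5^i = 2·(7·2^(i - 1) + 2·5^i) + 6·5^i = 7·2^i + 2·5^(i + 1) = 7·2^((i+1) - 1) + 2·5^(i+1),
which is the claimed formula at t = i+1.
This completes the induction.

w_t = 7·2^(t - 1) + 2·5^t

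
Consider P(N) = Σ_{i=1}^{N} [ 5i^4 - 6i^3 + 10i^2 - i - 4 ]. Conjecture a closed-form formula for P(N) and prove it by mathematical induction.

We claim P(N) = N(N^2 + 3)(N^2 + N - 1) for all N ≥ 1.
When N = 1: P(1) = 4, and the closed form gives 4. They agree.
Suppose the result is true for N = i, so P(i) = i(i^4 + i^3 + 2i^2 + 3i - 3).
Then P(i+1) = P(i) + (5i^4 + 14i^3 + 22i^2 + 21i + 4) = (i(i^4 + i^3 + 2i^2 + 3i - 3)) + (5i^4 + 14i^3 + 22i^2 + 21i + 4).
Simplifying, P(i+1) = (i + 1)(i^2 + 2i + 4)(i^2 + 3i + 1) = (i+1)((i+1)^2 + 3)((i+1)^2 + (i+1) - 1),
which is the closed form with N = i+1.
By the principle of mathematical induction, the result holds for all N ≥ 1.

P(N) = N(N^2 + 3)(N^2 + N - 1)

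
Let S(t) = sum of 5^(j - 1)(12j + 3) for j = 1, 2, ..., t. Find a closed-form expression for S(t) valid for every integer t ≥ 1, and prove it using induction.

We claim S(t) = 3·5^t·t for all t ≥ 1.
For the base case t = 1: S(1) = 15, and the closed form gives 15. They agree.
For the inductive step, assume it holds for an arbitrary j ≥ 1, so S(j) = 3·5^j·j.
Then S(j+1) = S(j) + (5^j(12j + 15)) = (3·5^j·j) + (5^j(12j + 15)).
Simplifying, S(j+1) = 15·5^j(j + 1) = 3·5^(j+1)·(j+1),
which is the closed form with t = j+1.
By induction, the statement is established for all t ≥ 1.

S(t) = 3·5^t·t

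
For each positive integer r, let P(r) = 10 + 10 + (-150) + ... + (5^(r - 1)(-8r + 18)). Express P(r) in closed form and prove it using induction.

P(r) = 5^r(-2r + 5) - 5

We claim P(r) = 5^r(-2r + 5) - 5 for all r ≥ 1.
Base case (r = 1): P(1) = 10, and the closed form gives 10. They agree.
For the inductive step, assume it holds for an arbitrary p ≥ 1, so P(p) = 5^p(-2p + 5) - 5.
Then P(p+1) = P(p) + (5^p(-8p + 10)) = (5^p(-2p + 5) - 5) + (5^p(-8p + 10)).
Simplifying, P(p+1) = -10·5^p·p + 15·5^p - 5 = 5^(p+1)(-2(p+1) + 5) - 5,
which is the closed form with r = p+1.
This completes the induction.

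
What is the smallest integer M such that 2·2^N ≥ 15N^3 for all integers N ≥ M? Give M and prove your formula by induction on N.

M = 15

At N = 14: 32768 < 41160, so the inequality fails and M ≥ 15. We prove 2·2^N ≥ 15N^3 for all N ≥ 15.
When N = 15: 2·2^N = 65536 and 15N^3 = 50625, so 65536 ≥ 50625.
Inductive step: suppose the statement holds for some k ≥ 15, so 2·2^k ≥ 15k^3.
Then 2·2^(k + 1) = 2·(2·2^k) ≥ 2·(15k^3).
Also, for k ≥ 15 we have 2·(15k^3) ≥ 15(k+1)^3, since 2 ≥ (1 + 1/k)^3 for all k ≥ 15.
Combining, 2·2^(k + 1) ≥ 15(k+1)^3.
By the principle of mathematical induction, the result holds for all N ≥ 15.
Hence the smallest such M is 15.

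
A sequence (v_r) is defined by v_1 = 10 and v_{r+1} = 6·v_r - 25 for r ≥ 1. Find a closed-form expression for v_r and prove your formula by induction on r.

v_r = 5·6^(r - 1) + 5

Computing the first terms: v_1 = 10, v_2 = 35, v_3 = 185. This suggests v_r = 5·6^(r - 1) + 5.
For the base case r = 1: the formula gives 10 = 10 = v_1.
Inductive step: suppose the statement holds for some j ≥ 1, so v_j = 5·6^(j - 1) + 5.
Then v_{j+1} = 6·v_j - 25 = 6·(5·6^(j - 1) + 5) - 25 = 5·6^j + 5 = 5·6^((j+1) - 1) + 5,
which is the claimed formula at r = j+1.
Hence, by induction on r, the claim holds for every r ≥ 1.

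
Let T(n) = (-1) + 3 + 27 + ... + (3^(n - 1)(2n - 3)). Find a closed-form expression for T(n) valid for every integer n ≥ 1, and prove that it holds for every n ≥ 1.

T(n) = 3^n(n - 2) + 2

We claim T(n) = 3^n(n - 2) + 2 for all n ≥ 1.
Base case (n = 1): T(1) = -1, and the closed form gives -1. They agree.
Suppose the result is true for n = k, so T(k) = 3^k(k - 2) + 2.
Then T(k+1) = T(k) + (3^k(2k - 1)) = (3^k(k - 2) + 2) + (3^k(2k - 1)).
Simplifying, T(k+1) = 3^(k + 1)k - 3^(k + 1) + 2 = 3^(k+1)((k+1) - 2) + 2,
which is the closed form with n = k+1.
By induction, the statement is established for all n ≥ 1.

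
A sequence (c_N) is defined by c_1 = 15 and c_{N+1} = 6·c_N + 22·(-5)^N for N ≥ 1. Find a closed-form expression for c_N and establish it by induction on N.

Computing the first terms: c_1 = 15, c_2 = -20, c_3 = 430. This suggests c_N = -2(-5)^N + 5·6^(N - 1).
Base step (N = 1): the formula gives 15 = 15 = c_1.
Inductive step: suppose the statement holds for some j ≥ 1, so c_j = -2(-5)^j + 5·6^(j - 1).
Then c_{j+1} = 6·c_j + 22·(-5)^j = 6·(-2(-5)^j + 5·6^(j - 1)) + 22·(-5)^j = -2(-5)^(j + 1) + 5·6^j = -2(-5)^(j+1) + 5·6^((j+1) - 1),
which is the claimed formula at N = j+1.
By the principle of mathematical induction, the result holds for all N ≥ 1.

c_N = -2(-5)^N + 5·6^(N - 1)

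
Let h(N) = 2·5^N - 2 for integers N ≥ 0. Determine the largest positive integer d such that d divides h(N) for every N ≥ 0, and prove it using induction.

d = 8

Computing the first values: h(0) = 0 and h(1) = 8; gcd(0, 8) = 8, so d ≤ 8.
We prove 8 | 2·5^N - 2 for all N ≥ 0 by induction on N.
For the base case N = 0: h(0) = 0 = 8·(0), so 8 | h(0).
Inductive step: assume the claim holds for N = i, i.e. 8 | h(i). Then
h(i+1) = 2·5^(i+1) - 2 = 5·(2·5^i - 2) + 8 = 5·h(i) + 8. The first term is divisible by 8 by the inductive hypothesis, and 8 is divisible by 8. Hence 8 | h(i+1).
By the principle of mathematical induction, the result holds for all N ≥ 0.
Therefore the largest such d is 8.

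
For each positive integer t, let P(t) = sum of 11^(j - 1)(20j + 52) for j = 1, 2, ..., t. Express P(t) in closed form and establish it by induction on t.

P(t) = 11^t(2t + 5) - 5

We claim P(t) = 11^t(2t + 5) - 5 for all t ≥ 1.
Base case (t = 1): P(1) = 72, and the closed form gives 72. They agree.
Suppose the result is true for t = j, so P(j) = 11^j(2j + 5) - 5.
Then P(j+1) = P(j) + (11^j(20j + 72)) = (11^j(2j + 5) - 5) + (11^j(20j + 72)).
Simplifying, P(j+1) = 22·11^j·j + 77·11^j - 5 = 11^(j+1)(2(j+1) + 5) - 5,
which is the closed form with t = j+1.
This completes the induction.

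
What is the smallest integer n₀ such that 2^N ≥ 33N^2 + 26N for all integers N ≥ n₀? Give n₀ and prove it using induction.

n₀ = 13

At N = 12: 4096 < 5064, so the inequality fails and n₀ ≥ 13. We prove 2^N ≥ 33N^2 + 26N for all N ≥ 13.
Base case (N = 13): 2^N = 8192 and 33N^2 + 26N = 5915, so 8192 ≥ 5915.
Suppose the result is true for N = m, so 2^m ≥ 33m^2 + 26m.
Then 2^(m + 1) = 2·(2^m) ≥ 2·(33m^2 + 26m).
Also, for m ≥ 13 we have 2·(33m^2 + 26m) ≥ 33(m+1)^2 + 26(m+1), since 2·(33m^2 + 26m) − (33(m+1)^2 + 26(m+1)) = 33m^2 - 40m - 59, which is nonnegative for all m ≥ 13.
Combining, 2^(m + 1) ≥ 33(m+1)^2 + 26(m+1).
Hence, by induction on N, the claim holds for every N ≥ 13.
Hence the smallest such n₀ is 13.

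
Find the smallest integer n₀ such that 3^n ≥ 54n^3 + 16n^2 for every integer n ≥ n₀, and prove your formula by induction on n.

n₀ = 10

At n = 9: 19683 < 40662, so the inequality fails and n₀ ≥ 10. We prove 3^n ≥ 54n^3 + 16n^2 for all n ≥ 10.
Base case (n = 10): 3^n = 59049 and 54n^3 + 16n^2 = 55600, so 59049 ≥ 55600.
For the inductive step, assume it holds for an arbitrary k ≥ 10, so 3^k ≥ 54k^3 + 16k^2.
Then 3^(k + 1) = 3·(3^k) ≥ 3·(54k^3 + 16k^2).
Also, for k ≥ 10 we have 3·(54k^3 + 16k^2) ≥ 54(k+1)^3 + 16(k+1)^2, since 3·(54k^3 + 16k^2) − (54(k+1)^3 + 16(k+1)^2) = 108k^3 - 130k^2 - 194k - 70, which is nonnegative for all k ≥ 10.
Combining, 3^(k + 1) ≥ 54(k+1)^3 + 16(k+1)^2.
Hence, by induction on n, the claim holds for every n ≥ 10.
Hence the smallest such n₀ is 10.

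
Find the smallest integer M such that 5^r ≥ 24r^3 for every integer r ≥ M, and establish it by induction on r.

At r = 4: 625 < 1536, so the inequality fails and M ≥ 5. We prove 5^r ≥ 24r^3 for all r ≥ 5.
When r = 5: 5^r = 3125 and 24r^3 = 3000, so 3125 ≥ 3000.
Inductive step: assume the claim holds for r = i, so 5^i ≥ 24i^3.
Then 5^(i + 1) = 5·(5^i) ≥ 5·(24i^3).
Also, for i ≥ 5 we have 5·(24i^3) ≥ 24(i+1)^3, since 5 ≥ (1 + 1/i)^3 for all i ≥ 5.
Combining, 5^(i + 1) ≥ 24(i+1)^3.
By induction, the statement is established for all r ≥ 5.
Hence the smallest such M is 5.

M = 5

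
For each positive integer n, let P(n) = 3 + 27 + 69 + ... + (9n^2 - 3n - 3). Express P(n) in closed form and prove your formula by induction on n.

We claim P(n) = 3n(n^2 + n - 1) for all n ≥ 1.
For the base case n = 1: P(1) = 3, and the closed form gives 3. They agree.
Inductive step: assume the claim holds for n = j, so P(j) = 3j(j^2 + j - 1).
Then P(j+1) = P(j) + (9j^2 + 15j + 3) = (3j(j^2 + j - 1)) + (9j^2 + 15j + 3).
Simplifying, P(j+1) = 3(j + 1)(j^2 + 3j + 1) = 3(j+1)((j+1)^2 + (j+1) - 1),
which is the closed form with n = j+1.
By induction, the statement is established for all n ≥ 1.

P(n) = 3n(n^2 + n - 1)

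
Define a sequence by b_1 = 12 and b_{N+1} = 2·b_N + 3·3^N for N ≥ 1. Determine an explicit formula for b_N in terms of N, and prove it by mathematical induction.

b_N = 3·2^(N - 1) + 3^(N + 1)

Computing the first terms: b_1 = 12, b_2 = 33, b_3 = 93. This suggests b_N = 3·2^(N - 1) + 3^(N + 1).
Base step (N = 1): the formula gives 12 = 12 = b_1.
Inductive step: suppose the statement holds for some m ≥ 1, so b_m = 3·2^(m - 1) + 3^(m + 1).
Then b_{m+1} = 2·b_m + 3·3^m = 2·(3·2^(m - 1) + 3^(m + 1)) + 3·3^m = 3·2^m + 3^(m + 2) = 3·2^((m+1) - 1) + 3^((m+1) + 1),
which is the claimed formula at N = m+1.
By the principle of mathematical induction, the result holds for all N ≥ 1.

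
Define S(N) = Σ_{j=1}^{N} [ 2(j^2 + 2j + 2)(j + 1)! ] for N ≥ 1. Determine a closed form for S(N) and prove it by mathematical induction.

We claim S(N) = (2N + 2)(N + 2)! - 4 for all N ≥ 1.
Base case (N = 1): S(1) = 20, and the closed form gives 20. They agree.
For the inductive step, assume it holds for an arbitrary j ≥ 1, so S(j) = (2j + 2)(j + 2)! - 4.
Then S(j+1) = S(j) + (2(j^2 + 4j + 5)(j + 2)!) = ((2j + 2)(j + 2)! - 4) + (2(j^2 + 4j + 5)(j + 2)!).
Simplifying, S(j+1) = (2(j+1) + 2)((j+1) + 2)! - 4,
which is the closed form with N = j+1.
Hence, by induction on N, the claim holds for every N ≥ 1.

S(N) = (2N + 2)(N + 2)! - 4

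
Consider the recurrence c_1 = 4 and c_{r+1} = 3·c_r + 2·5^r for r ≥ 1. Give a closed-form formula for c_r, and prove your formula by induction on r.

Computing the first terms: c_1 = 4, c_2 = 22, c_3 = 116. This suggests c_r = -3^(r - 1) + 5^r.
When r = 1: the formula gives 4 = 4 = c_1.
For the inductive step, assume it holds for an arbitrary p ≥ 1, so c_p = -3^(p - 1) + 5^p.
Then c_{p+1} = 3·c_p + 2·5^p = 3·(-3^(p - 1) + 5^p) + 2·5^p = -3^p + 5^(p + 1) = -3^((p+1) - 1) + 5^(p+1),
which is the claimed formula at r = p+1.
By induction, the statement is established for all r ≥ 1.

c_r = -3^(r - 1) + 5^r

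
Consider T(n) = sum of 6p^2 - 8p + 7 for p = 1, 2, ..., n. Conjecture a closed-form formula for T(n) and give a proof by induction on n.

T(n) = n(2n^2 - n + 4)

We claim T(n) = n(2n^2 - n + 4) for all n ≥ 1.
Base step (n = 1): T(1) = 5, and the closed form gives 5. They agree.
For the inductive step, assume it holds for an arbitrary p ≥ 1, so T(p) = p(2p^2 - p + 4).
Then T(p+1) = T(p) + (6p^2 + 4p + 5) = (p(2p^2 - p + 4)) + (6p^2 + 4p + 5).
Simplifying, T(p+1) = (p + 1)(2p^2 + 3p + 5) = (p+1)(2(p+1)^2 - (p+1) + 4),
which is the closed form with n = p+1.
This completes the induction.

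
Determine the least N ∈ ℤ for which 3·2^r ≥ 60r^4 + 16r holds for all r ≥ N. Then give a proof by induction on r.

N = 23

At r = 22: 12582912 < 14055712, so the inequality fails and N ≥ 23. We prove 3·2^r ≥ 60r^4 + 16r for all r ≥ 23.
Base step (r = 23): 3·2^r = 25165824 and 60r^4 + 16r = 16790828, so 25165824 ≥ 16790828.
Suppose the result is true for r = k, so 3·2^k ≥ 60k^4 + 16k.
Then 3·2^(k + 1) = 2·(3·2^k) ≥ 2·(60k^4 + 16k).
Also, for k ≥ 23 we have 2·(60k^4 + 16k) ≥ 60(k+1)^4 + 16(k+1), since 2·(60k^4 + 16k) − (60(k+1)^4 + 16(k+1)) = 60k^4 - 240k^3 - 360k^2 - 224k - 76, which is nonnegative for all k ≥ 23.
Combining, 3·2^(k + 1) ≥ 60(k+1)^4 + 16(k+1).
By induction, the statement is established for all r ≥ 23.
Hence the smallest such N is 23.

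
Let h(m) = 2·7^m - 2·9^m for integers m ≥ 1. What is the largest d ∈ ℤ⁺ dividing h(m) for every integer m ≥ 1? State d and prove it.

d = 4

Computing the first values: h(1) = -4 and h(2) = -64; gcd(-4, -64) = 4, so d ≤ 4.
We prove 4 | 2·7^m - 2·9^m for all m ≥ 1 by induction on m.
Base step (m = 1): h(1) = -4 = 4·(-1), so 4 | h(1).
Suppose the result is true for m = i, i.e. 4 | h(i). Then
h(i+1) − 9·h(i) = (2·7^(i+1) - 2·9^(i+1)) − 9·(2·7^i - 2·9^i) = (2)·7^i·(7 − 9) = (-4)·7^i. Since 4 | h(i) by the inductive hypothesis, 4 | 9·h(i); and 4 | -4 since -4 = 4·-1. Therefore 4 | h(i+1).
By induction, the statement is established for all m ≥ 1.
Therefore the largest such d is 4.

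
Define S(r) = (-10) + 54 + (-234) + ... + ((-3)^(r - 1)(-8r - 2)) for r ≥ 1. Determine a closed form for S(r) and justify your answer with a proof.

S(r) = (-3)^r(2r + 1) - 1

We claim S(r) = (-3)^r(2r + 1) - 1 for all r ≥ 1.
For the base case r = 1: S(1) = -10, and the closed form gives -10. They agree.
Inductive step: assume the claim holds for r = j, so S(j) = (-3)^j(2j + 1) - 1.
Then S(j+1) = S(j) + ((-3)^j(-8j - 10)) = ((-3)^j(2j + 1) - 1) + ((-3)^j(-8j - 10)).
Simplifying, S(j+1) = -6(-3)^j·j - 9(-3)^j - 1 = (-3)^(j+1)(2(j+1) + 1) - 1,
which is the closed form with r = j+1.
This completes the induction.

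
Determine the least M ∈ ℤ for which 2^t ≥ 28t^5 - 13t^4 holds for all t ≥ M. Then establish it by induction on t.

M = 30

At t = 29: 536870912 < 565117519, so the inequality fails and M ≥ 30. We prove 2^t ≥ 28t^5 - 13t^4 for all t ≥ 30.
Base step (t = 30): 2^t = 1073741824 and 28t^5 - 13t^4 = 669870000, so 1073741824 ≥ 669870000.
Inductive step: suppose the statement holds for some i ≥ 30, so 2^i ≥ 28i^5 - 13i^4.
Then 2^(i + 1) = 2·(2^i) ≥ 2·(28i^5 - 13i^4).
Also, for i ≥ 30 we have 2·(28i^5 - 13i^4) ≥ 28(i+1)^5 - 13(i+1)^4, since 2·(28i^5 - 13i^4) − (28(i+1)^5 - 13(i+1)^4) = 28i^5 - 153i^4 - 228i^3 - 202i^2 - 88i - 15, which is nonnegative for all i ≥ 30.
Combining, 2^(i + 1) ≥ 28(i+1)^5 - 13(i+1)^4.
Hence, by induction on t, the claim holds for every t ≥ 30.
Hence the smallest such M is 30.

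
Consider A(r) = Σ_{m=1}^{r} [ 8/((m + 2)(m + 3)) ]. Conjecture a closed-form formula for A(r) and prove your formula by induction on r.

A(r) = 8r/(3(r + 3))

We claim A(r) = 8r/(3(r + 3)) for all r ≥ 1.
When r = 1: A(1) = 2/3, and the closed form gives 2/3. They agree.
For the inductive step, assume it holds for an arbitrary m ≥ 1, so A(m) = 8m/(3(m + 3)).
Then A(m+1) = A(m) + (8/((m + 3)(m + 4))) = (8m/(3(m + 3))) + (8/((m + 3)(m + 4))).
Simplifying, A(m+1) = 8(m + 1)/(3(m + 4)) = 8(m+1)/(3((m+1) + 3)),
which is the closed form with r = m+1.
Hence, by induction on r, the claim holds for every r ≥ 1.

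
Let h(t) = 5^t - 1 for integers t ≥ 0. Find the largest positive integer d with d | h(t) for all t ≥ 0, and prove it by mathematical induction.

Computing the first values: h(0) = 0 and h(1) = 4; gcd(0, 4) = 4, so d ≤ 4.
We prove 4 | 5^t - 1 for all t ≥ 0 by induction on t.
Base case (t = 0): h(0) = 0 = 4·(0), so 4 | h(0).
Suppose the result is true for t = k, i.e. 4 | h(k). Then
h(k+1) = 5^(k+1) - 1 = 5·(5^k - 1) + 4 = 5·h(k) + 4. The first term is divisible by 4 by the inductive hypothesis, and 4 is divisible by 4. Hence 4 | h(k+1).
This completes the induction.
Therefore the largest such d is 4.

d = 4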